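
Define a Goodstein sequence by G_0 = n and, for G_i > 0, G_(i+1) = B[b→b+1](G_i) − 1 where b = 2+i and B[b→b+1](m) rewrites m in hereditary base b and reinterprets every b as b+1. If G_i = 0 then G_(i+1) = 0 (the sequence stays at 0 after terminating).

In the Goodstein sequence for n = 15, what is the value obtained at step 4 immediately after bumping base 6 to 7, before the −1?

6588345

G_0=15  [base 2] 2^(2 + 1) + 2^2 + 2 + 1  →[2↦3]→  3^(3 + 1) + 3^3 + 3 + 1 = 112  −1 ⇒ G_1=111
G_1=111  [base 3] 3^(3 + 1) + 3^3 + 3  →[3↦4]→  4^(4 + 1) + 4^4 + 4 = 1284  −1 ⇒ G_2=1283
G_2=1283  [base 4] 4^(4 + 1) + 4^4 + 3  →[4↦5]→  5^(5 + 1) + 5^5 + 3 = 18753  −1 ⇒ G_3=18752
G_3=18752  [base 5] 5^(5 + 1) + 5^5 + 2  →[5↦6]→  6^(6 + 1) + 6^6 + 2 = 326594  −1 ⇒ G_4=326593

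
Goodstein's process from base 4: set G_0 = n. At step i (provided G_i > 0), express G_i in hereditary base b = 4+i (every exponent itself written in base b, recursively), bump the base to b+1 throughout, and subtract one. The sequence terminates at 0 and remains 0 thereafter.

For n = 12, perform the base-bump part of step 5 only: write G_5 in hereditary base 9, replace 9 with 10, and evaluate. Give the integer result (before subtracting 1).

(0) 12|_4 = 3·4 ↦ 3·5|_5 = 15 ⇒ 14
(1) 14|_5 = 2·5 + 4 ↦ 2·6 + 4|_6 = 16 ⇒ 15
(2) 15|_6 = 2·6 + 3 ↦ 2·7 + 3|_7 = 17 ⇒ 16
(3) 16|_7 = 2·7 + 2 ↦ 2·8 + 2|_8 = 18 ⇒ 17
(4) 17|_8 = 2·8 + 1 ↦ 2·9 + 1|_9 = 19 ⇒ 18
(5) 18|_9 = 2·9 ↦ 2·10|_10 = 20 ⇒ 19

20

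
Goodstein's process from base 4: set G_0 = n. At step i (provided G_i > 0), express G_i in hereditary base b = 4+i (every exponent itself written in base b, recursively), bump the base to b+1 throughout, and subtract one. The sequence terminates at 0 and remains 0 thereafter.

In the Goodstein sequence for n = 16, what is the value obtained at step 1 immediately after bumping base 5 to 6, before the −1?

28

G_0 = 16. HB_4(16) = 4^2. Bump = 25. G_1 = 24.
G_1 = 24. HB_5(24) = 4·5 + 4. Bump = 28. G_2 = 27.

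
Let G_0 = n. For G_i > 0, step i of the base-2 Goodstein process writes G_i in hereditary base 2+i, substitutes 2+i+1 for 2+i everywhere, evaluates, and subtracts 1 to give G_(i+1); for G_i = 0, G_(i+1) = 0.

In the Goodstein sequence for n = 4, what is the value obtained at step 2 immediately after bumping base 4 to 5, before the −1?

4 —HB2→ 2^2 —bump→ 3^3 = 27 —(−1)→ 26
26 —HB3→ 2·3^2 + 2·3 + 2 —bump→ 2·4^2 + 2·4 + 2 = 42 —(−1)→ 41
41 —HB4→ 2·4^2 + 2·4 + 1 —bump→ 2·5^2 + 2·5 + 1 = 61 —(−1)→ 60

61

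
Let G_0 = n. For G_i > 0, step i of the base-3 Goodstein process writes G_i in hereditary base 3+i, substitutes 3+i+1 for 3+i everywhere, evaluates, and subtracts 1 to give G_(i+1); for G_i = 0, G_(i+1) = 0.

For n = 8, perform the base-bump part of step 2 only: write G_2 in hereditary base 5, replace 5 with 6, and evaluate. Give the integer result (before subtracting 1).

step 0: 8 = 2·3 + 2; sub 4 for 3: 2·4 + 2; = 10; G_1 = 10−1 = 9
step 1: 9 = 2·4 + 1; sub 5 for 4: 2·5 + 1; = 11; G_2 = 11−1 = 10
step 2: 10 = 2·5; sub 6 for 5: 2·6; = 12; G_3 = 12−1 = 11

12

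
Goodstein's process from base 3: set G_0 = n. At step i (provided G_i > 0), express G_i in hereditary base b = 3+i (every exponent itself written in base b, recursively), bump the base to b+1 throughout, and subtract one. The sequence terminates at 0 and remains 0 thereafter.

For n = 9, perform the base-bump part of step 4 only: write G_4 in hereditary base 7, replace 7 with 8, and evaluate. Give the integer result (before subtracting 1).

24

base 3: 9 = 3^2; at 4: 4^2 = 16; next = 15
base 4: 15 = 3·4 + 3; at 5: 3·5 + 3 = 18; next = 17
base 5: 17 = 3·5 + 2; at 6: 3·6 + 2 = 20; next = 19
base 6: 19 = 3·6 + 1; at 7: 3·7 + 1 = 22; next = 21
base 7: 21 = 3·7; at 8: 3·8 = 24; next = 23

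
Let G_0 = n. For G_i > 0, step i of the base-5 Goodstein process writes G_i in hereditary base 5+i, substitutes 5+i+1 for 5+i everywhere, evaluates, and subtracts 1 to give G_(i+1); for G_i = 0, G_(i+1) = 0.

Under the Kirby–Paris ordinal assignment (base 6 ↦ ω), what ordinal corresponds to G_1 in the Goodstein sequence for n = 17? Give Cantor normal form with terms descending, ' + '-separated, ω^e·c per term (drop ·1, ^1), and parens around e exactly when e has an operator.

i=0: 17 = 3·5 + 2 (b=5); 5→6: 3·6 + 2 = 20; 20−1 = 19
i=1: 19 = 3·6 + 1 (b=6); 6→7: 3·7 + 1 = 22; 22−1 = 21

ω·3 + 1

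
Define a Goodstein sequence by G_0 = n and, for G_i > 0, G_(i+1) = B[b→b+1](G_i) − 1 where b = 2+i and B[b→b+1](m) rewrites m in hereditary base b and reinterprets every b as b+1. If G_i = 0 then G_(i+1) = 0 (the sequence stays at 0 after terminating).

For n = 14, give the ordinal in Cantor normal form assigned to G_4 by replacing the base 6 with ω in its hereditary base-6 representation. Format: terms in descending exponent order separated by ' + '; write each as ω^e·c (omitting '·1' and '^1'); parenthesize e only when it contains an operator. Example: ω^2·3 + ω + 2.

step 0: 14 = 2^(2 + 1) + 2^2 + 2; sub 3 for 2: 3^(3 + 1) + 3^3 + 3; = 111; G_1 = 111−1 = 110
step 1: 110 = 3^(3 + 1) + 3^3 + 2; sub 4 for 3: 4^(4 + 1) + 4^4 + 2; = 1282; G_2 = 1282−1 = 1281
step 2: 1281 = 4^(4 + 1) + 4^4 + 1; sub 5 for 4: 5^(5 + 1) + 5^5 + 1; = 18751; G_3 = 18751−1 = 18750
step 3: 18750 = 5^(5 + 1) + 5^5; sub 6 for 5: 6^(6 + 1) + 6^6; = 326592; G_4 = 326592−1 = 326591

ω^(ω + 1) + ω^5·5 + ω^4·5 + ω^3·5 + ω^2·5 + ω·5 + 5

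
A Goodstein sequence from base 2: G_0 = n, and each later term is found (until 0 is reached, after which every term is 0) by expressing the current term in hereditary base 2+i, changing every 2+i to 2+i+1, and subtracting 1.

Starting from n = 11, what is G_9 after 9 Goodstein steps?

i=0: 11 = 2^(2 + 1) + 2 + 1 (b=2); 2→3: 3^(3 + 1) + 3 + 1 = 85; 85−1 = 84
i=1: 84 = 3^(3 + 1) + 3 (b=3); 3→4: 4^(4 + 1) + 4 = 1028; 1028−1 = 1027
i=2: 1027 = 4^(4 + 1) + 3 (b=4); 4→5: 5^(5 + 1) + 3 = 15628; 15628−1 = 15627
i=3: 15627 = 5^(5 + 1) + 2 (b=5); 5→6: 6^(6 + 1) + 2 = 279938; 279938−1 = 279937
i=4: 279937 = 6^(6 + 1) + 1 (b=6); 6→7: 7^(7 + 1) + 1 = 5764802; 5764802−1 = 5764801
i=5: 5764801 = 7^(7 + 1) (b=7); 7→8: 8^(8 + 1) = 134217728; 134217728−1 = 134217727
i=6: 134217727 = 7·8^8 + 7·8^7 + 7·8^6 + 7·8^5 + 7·8^4 + 7·8^3 + 7·8^2 + 7·8 + 7 (b=8); 8→9: 7·9^9 + 7·9^7 + 7·9^6 + 7·9^5 + 7·9^4 + 7·9^3 + 7·9^2 + 7·9 + 7 = 2749609303; 2749609303−1 = 2749609302
i=7: 2749609302 = 7·9^9 + 7·9^7 + 7·9^6 + 7·9^5 + 7·9^4 + 7·9^3 + 7·9^2 + 7·9 + 6 (b=9); 9→10: 7·10^10 + 7·10^7 + 7·10^6 + 7·10^5 + 7·10^4 + 7·10^3 + 7·10^2 + 7·10 + 6 = 70077777776; 70077777776−1 = 70077777775
i=8: 70077777775 = 7·10^10 + 7·10^7 + 7·10^6 + 7·10^5 + 7·10^4 + 7·10^3 + 7·10^2 + 7·10 + 5 (b=10); 10→11: 7·11^11 + 7·11^7 + 7·11^6 + 7·11^5 + 7·11^4 + 7·11^3 + 7·11^2 + 7·11 + 5 = 1997331745491; 1997331745491−1 = 1997331745490

1997331745490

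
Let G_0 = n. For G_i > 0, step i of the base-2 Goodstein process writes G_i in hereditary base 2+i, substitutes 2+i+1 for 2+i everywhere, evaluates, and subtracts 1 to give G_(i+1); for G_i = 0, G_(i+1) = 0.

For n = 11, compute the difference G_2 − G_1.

base 2: 11 = 2^(2 + 1) + 2 + 1; at 3: 3^(3 + 1) + 3 + 1 = 85; next = 84
base 3: 84 = 3^(3 + 1) + 3; at 4: 4^(4 + 1) + 4 = 1028; next = 1027

943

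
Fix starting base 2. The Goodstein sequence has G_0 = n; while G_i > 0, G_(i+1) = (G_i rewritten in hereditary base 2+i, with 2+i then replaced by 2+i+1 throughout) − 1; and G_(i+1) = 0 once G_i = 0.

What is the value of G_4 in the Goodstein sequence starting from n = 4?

(0) 4|_2 = 2^2 ↦ 3^3|_3 = 27 ⇒ 26
(1) 26|_3 = 2·3^2 + 2·3 + 2 ↦ 2·4^2 + 2·4 + 2|_4 = 42 ⇒ 41
(2) 41|_4 = 2·4^2 + 2·4 + 1 ↦ 2·5^2 + 2·5 + 1|_5 = 61 ⇒ 60
(3) 60|_5 = 2·5^2 + 2·5 ↦ 2·6^2 + 2·6|_6 = 84 ⇒ 83

83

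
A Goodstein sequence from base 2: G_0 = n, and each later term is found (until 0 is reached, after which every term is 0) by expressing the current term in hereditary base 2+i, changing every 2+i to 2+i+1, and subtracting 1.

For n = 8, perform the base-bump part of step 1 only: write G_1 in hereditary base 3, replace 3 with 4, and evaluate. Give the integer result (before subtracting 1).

554

step 0: 8 = 2^(2 + 1); sub 3 for 2: 3^(3 + 1); = 81; G_1 = 81−1 = 80
step 1: 80 = 2·3^3 + 2·3^2 + 2·3 + 2; sub 4 for 3: 2·4^4 + 2·4^2 + 2·4 + 2; = 554; G_2 = 554−1 = 553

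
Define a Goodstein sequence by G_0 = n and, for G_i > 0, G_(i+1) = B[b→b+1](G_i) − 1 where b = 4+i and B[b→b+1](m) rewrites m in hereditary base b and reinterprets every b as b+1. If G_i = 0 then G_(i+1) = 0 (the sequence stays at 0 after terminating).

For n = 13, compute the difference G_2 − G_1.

G_0=13  [base 4] 3·4 + 1  →[4↦5]→  3·5 + 1 = 16  −1 ⇒ G_1=15
G_1=15  [base 5] 3·5  →[5↦6]→  3·6 = 18  −1 ⇒ G_2=17

2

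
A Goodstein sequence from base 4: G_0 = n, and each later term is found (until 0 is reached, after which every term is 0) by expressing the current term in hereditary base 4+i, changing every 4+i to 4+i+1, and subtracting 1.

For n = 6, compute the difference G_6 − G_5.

-1

6 —HB4→ 4 + 2 —bump→ 5 + 2 = 7 —(−1)→ 6
6 —HB5→ 5 + 1 —bump→ 6 + 1 = 7 —(−1)→ 6
6 —HB6→ 6 —bump→ 7 = 7 —(−1)→ 6
6 —HB7→ 6 —bump→ 6 = 6 —(−1)→ 5
5 —HB8→ 5 —bump→ 5 = 5 —(−1)→ 4
4 —HB9→ 4 —bump→ 4 = 4 —(−1)→ 3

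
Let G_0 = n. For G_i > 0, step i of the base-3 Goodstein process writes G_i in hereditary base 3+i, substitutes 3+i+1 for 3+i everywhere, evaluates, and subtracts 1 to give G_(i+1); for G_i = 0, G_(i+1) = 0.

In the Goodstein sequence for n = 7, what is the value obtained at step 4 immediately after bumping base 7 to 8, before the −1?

base 3: 7 = 2·3 + 1; at 4: 2·4 + 1 = 9; next = 8
base 4: 8 = 2·4; at 5: 2·5 = 10; next = 9
base 5: 9 = 5 + 4; at 6: 6 + 4 = 10; next = 9
base 6: 9 = 6 + 3; at 7: 7 + 3 = 10; next = 9
base 7: 9 = 7 + 2; at 8: 8 + 2 = 10; next = 9

10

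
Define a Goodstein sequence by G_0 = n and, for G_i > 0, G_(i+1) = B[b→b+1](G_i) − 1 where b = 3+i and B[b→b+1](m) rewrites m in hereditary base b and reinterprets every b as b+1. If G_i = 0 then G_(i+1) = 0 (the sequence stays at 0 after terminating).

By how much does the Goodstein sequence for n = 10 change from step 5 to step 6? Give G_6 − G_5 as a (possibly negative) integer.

3

(0) 10|_3 = 3^2 + 1 ↦ 4^2 + 1|_4 = 17 ⇒ 16
(1) 16|_4 = 4^2 ↦ 5^2|_5 = 25 ⇒ 24
(2) 24|_5 = 4·5 + 4 ↦ 4·6 + 4|_6 = 28 ⇒ 27
(3) 27|_6 = 4·6 + 3 ↦ 4·7 + 3|_7 = 31 ⇒ 30
(4) 30|_7 = 4·7 + 2 ↦ 4·8 + 2|_8 = 34 ⇒ 33
(5) 33|_8 = 4·8 + 1 ↦ 4·9 + 1|_9 = 37 ⇒ 36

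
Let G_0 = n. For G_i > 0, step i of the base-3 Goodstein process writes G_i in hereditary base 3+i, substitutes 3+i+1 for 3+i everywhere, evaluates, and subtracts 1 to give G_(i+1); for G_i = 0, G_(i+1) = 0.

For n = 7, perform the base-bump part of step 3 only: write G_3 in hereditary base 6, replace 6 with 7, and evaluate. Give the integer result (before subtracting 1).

10

(0) 7|_3 = 2·3 + 1 ↦ 2·4 + 1|_4 = 9 ⇒ 8
(1) 8|_4 = 2·4 ↦ 2·5|_5 = 10 ⇒ 9
(2) 9|_5 = 5 + 4 ↦ 6 + 4|_6 = 10 ⇒ 9
(3) 9|_6 = 6 + 3 ↦ 7 + 3|_7 = 10 ⇒ 9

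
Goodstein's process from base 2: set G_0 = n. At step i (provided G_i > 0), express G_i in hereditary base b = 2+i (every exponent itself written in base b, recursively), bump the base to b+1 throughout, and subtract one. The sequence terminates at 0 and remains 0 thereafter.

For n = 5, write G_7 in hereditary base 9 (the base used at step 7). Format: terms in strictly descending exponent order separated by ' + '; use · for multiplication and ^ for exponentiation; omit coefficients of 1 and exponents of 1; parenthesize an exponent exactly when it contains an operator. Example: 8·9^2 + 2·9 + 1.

3·9^3 + 3·9^2 + 2·9 + 6

(0) 5|_2 = 2^2 + 1 ↦ 3^3 + 1|_3 = 28 ⇒ 27
(1) 27|_3 = 3^3 ↦ 4^4|_4 = 256 ⇒ 255
(2) 255|_4 = 3·4^3 + 3·4^2 + 3·4 + 3 ↦ 3·5^3 + 3·5^2 + 3·5 + 3|_5 = 468 ⇒ 467
(3) 467|_5 = 3·5^3 + 3·5^2 + 3·5 + 2 ↦ 3·6^3 + 3·6^2 + 3·6 + 2|_6 = 776 ⇒ 775
(4) 775|_6 = 3·6^3 + 3·6^2 + 3·6 + 1 ↦ 3·7^3 + 3·7^2 + 3·7 + 1|_7 = 1198 ⇒ 1197
(5) 1197|_7 = 3·7^3 + 3·7^2 + 3·7 ↦ 3·8^3 + 3·8^2 + 3·8|_8 = 1752 ⇒ 1751
(6) 1751|_8 = 3·8^3 + 3·8^2 + 2·8 + 7 ↦ 3·9^3 + 3·9^2 + 2·9 + 7|_9 = 2455 ⇒ 2454
(7) 2454|_9 = 3·9^3 + 3·9^2 + 2·9 + 6 ↦ 3·10^3 + 3·10^2 + 2·10 + 6|_10 = 3326 ⇒ 3325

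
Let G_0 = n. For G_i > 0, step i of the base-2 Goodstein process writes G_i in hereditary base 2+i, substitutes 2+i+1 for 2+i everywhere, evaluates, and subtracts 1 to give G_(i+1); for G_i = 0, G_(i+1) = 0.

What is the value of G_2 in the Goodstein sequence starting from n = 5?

255

5 —HB2→ 2^2 + 1 —bump→ 3^3 + 1 = 28 —(−1)→ 27
27 —HB3→ 3^3 —bump→ 4^4 = 256 —(−1)→ 255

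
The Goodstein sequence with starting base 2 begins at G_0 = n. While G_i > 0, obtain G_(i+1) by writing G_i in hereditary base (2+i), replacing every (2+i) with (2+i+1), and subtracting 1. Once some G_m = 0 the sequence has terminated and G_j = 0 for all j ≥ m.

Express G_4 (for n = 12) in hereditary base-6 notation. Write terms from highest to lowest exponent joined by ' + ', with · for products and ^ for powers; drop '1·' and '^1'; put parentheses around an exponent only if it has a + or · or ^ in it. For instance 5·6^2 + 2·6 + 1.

i=0: 12 = 2^(2 + 1) + 2^2 (b=2); 2→3: 3^(3 + 1) + 3^3 = 108; 108−1 = 107
i=1: 107 = 3^(3 + 1) + 2·3^2 + 2·3 + 2 (b=3); 3→4: 4^(4 + 1) + 2·4^2 + 2·4 + 2 = 1066; 1066−1 = 1065
i=2: 1065 = 4^(4 + 1) + 2·4^2 + 2·4 + 1 (b=4); 4→5: 5^(5 + 1) + 2·5^2 + 2·5 + 1 = 15686; 15686−1 = 15685
i=3: 15685 = 5^(5 + 1) + 2·5^2 + 2·5 (b=5); 5→6: 6^(6 + 1) + 2·6^2 + 2·6 = 280020; 280020−1 = 280019
i=4: 280019 = 6^(6 + 1) + 2·6^2 + 6 + 5 (b=6); 6→7: 7^(7 + 1) + 2·7^2 + 7 + 5 = 5764911; 5764911−1 = 5764910

6^(6 + 1) + 2·6^2 + 6 + 5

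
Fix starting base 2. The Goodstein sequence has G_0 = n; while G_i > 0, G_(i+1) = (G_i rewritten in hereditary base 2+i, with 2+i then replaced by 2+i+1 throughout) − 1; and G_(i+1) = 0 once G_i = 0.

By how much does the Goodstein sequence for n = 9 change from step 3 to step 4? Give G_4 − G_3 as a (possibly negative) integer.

base 2: 9 = 2^(2 + 1) + 1; at 3: 3^(3 + 1) + 1 = 82; next = 81
base 3: 81 = 3^(3 + 1); at 4: 4^(4 + 1) = 1024; next = 1023
base 4: 1023 = 3·4^4 + 3·4^3 + 3·4^2 + 3·4 + 3; at 5: 3·5^5 + 3·5^3 + 3·5^2 + 3·5 + 3 = 9843; next = 9842
base 5: 9842 = 3·5^5 + 3·5^3 + 3·5^2 + 3·5 + 2; at 6: 3·6^6 + 3·6^3 + 3·6^2 + 3·6 + 2 = 140744; next = 140743

130901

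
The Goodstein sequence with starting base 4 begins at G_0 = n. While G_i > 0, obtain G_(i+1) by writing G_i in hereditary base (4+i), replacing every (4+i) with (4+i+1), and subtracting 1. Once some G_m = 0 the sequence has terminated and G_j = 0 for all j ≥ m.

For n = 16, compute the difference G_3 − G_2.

3

base 4: 16 = 4^2; at 5: 5^2 = 25; next = 24
base 5: 24 = 4·5 + 4; at 6: 4·6 + 4 = 28; next = 27
base 6: 27 = 4·6 + 3; at 7: 4·7 + 3 = 31; next = 30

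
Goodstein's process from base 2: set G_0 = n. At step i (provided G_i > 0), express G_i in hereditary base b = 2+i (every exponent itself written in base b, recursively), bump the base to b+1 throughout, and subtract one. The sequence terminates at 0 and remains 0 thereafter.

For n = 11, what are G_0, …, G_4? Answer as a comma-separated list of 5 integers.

11, 84, 1027, 15627, 279937

11 —HB2→ 2^(2 + 1) + 2 + 1 —bump→ 3^(3 + 1) + 3 + 1 = 85 —(−1)→ 84
84 —HB3→ 3^(3 + 1) + 3 —bump→ 4^(4 + 1) + 4 = 1028 —(−1)→ 1027
1027 —HB4→ 4^(4 + 1) + 3 —bump→ 5^(5 + 1) + 3 = 15628 —(−1)→ 15627
15627 —HB5→ 5^(5 + 1) + 2 —bump→ 6^(6 + 1) + 2 = 279938 —(−1)→ 279937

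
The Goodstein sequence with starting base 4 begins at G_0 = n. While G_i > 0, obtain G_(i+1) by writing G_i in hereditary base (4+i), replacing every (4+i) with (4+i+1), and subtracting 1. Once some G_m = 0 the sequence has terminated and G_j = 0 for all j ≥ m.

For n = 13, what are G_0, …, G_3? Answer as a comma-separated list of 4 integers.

base 4: 13 = 3·4 + 1; at 5: 3·5 + 1 = 16; next = 15
base 5: 15 = 3·5; at 6: 3·6 = 18; next = 17
base 6: 17 = 2·6 + 5; at 7: 2·7 + 5 = 19; next = 18

13, 15, 17, 18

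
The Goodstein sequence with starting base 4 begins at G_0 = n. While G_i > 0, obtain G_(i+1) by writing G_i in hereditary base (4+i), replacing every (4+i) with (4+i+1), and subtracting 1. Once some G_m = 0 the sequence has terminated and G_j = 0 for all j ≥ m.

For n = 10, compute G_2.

12

[0] 10 ≡ 2·4 + 2 (base 4). Lift 5: 12. −1: 11.
[1] 11 ≡ 2·5 + 1 (base 5). Lift 6: 13. −1: 12.
[2] 12 ≡ 2·6 (base 6). Lift 7: 14. −1: 13.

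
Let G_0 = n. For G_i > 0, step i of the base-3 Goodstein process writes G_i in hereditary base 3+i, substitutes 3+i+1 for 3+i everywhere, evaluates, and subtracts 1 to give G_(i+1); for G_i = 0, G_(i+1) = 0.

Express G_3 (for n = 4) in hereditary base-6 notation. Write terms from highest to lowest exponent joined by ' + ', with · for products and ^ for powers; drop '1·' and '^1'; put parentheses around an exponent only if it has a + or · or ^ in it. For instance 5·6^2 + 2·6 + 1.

step 0: 4 = 3 + 1; sub 4 for 3: 4 + 1; = 5; G_1 = 5−1 = 4
step 1: 4 = 4; sub 5 for 4: 5; = 5; G_2 = 5−1 = 4
step 2: 4 = 4; sub 6 for 5: 4; = 4; G_3 = 4−1 = 3
step 3: 3 = 3; sub 7 for 6: 3; = 3; G_4 = 3−1 = 2

3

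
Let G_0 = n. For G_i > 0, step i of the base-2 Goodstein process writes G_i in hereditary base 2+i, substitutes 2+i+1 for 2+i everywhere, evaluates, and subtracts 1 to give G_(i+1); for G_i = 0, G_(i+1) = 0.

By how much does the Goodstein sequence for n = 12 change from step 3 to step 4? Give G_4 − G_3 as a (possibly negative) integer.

(0) 12|_2 = 2^(2 + 1) + 2^2 ↦ 3^(3 + 1) + 3^3|_3 = 108 ⇒ 107
(1) 107|_3 = 3^(3 + 1) + 2·3^2 + 2·3 + 2 ↦ 4^(4 + 1) + 2·4^2 + 2·4 + 2|_4 = 1066 ⇒ 1065
(2) 1065|_4 = 4^(4 + 1) + 2·4^2 + 2·4 + 1 ↦ 5^(5 + 1) + 2·5^2 + 2·5 + 1|_5 = 15686 ⇒ 15685
(3) 15685|_5 = 5^(5 + 1) + 2·5^2 + 2·5 ↦ 6^(6 + 1) + 2·6^2 + 2·6|_6 = 280020 ⇒ 280019

264334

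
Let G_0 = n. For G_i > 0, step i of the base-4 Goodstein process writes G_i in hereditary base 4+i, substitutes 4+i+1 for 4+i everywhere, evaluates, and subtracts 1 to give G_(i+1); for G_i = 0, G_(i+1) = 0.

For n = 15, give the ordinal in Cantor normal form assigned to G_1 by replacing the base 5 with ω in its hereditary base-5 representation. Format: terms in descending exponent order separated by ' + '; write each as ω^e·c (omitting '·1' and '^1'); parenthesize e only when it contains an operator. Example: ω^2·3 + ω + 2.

base 4: 15 = 3·4 + 3; at 5: 3·5 + 3 = 18; next = 17
base 5: 17 = 3·5 + 2; at 6: 3·6 + 2 = 20; next = 19

ω·3 + 2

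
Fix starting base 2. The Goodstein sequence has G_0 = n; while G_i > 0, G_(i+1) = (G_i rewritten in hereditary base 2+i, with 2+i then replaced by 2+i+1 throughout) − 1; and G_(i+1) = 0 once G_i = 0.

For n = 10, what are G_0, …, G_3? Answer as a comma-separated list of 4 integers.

G_0 = 10. HB_2(10) = 2^(2 + 1) + 2. Bump = 84. G_1 = 83.
G_1 = 83. HB_3(83) = 3^(3 + 1) + 2. Bump = 1026. G_2 = 1025.
G_2 = 1025. HB_4(1025) = 4^(4 + 1) + 1. Bump = 15626. G_3 = 15625.

10, 83, 1025, 15625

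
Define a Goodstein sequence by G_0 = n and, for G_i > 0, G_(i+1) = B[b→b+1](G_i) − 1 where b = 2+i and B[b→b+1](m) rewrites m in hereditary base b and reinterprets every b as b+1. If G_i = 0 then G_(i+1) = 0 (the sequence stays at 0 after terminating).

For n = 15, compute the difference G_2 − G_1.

G_0=15  [base 2] 2^(2 + 1) + 2^2 + 2 + 1  →[2↦3]→  3^(3 + 1) + 3^3 + 3 + 1 = 112  −1 ⇒ G_1=111
G_1=111  [base 3] 3^(3 + 1) + 3^3 + 3  →[3↦4]→  4^(4 + 1) + 4^4 + 4 = 1284  −1 ⇒ G_2=1283

1172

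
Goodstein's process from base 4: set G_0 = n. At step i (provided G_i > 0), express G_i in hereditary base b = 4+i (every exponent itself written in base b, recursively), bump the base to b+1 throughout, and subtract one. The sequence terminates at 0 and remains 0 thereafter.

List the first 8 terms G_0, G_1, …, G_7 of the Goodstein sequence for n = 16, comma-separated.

16, 24, 27, 30, 33, 36, 39, 41

base 4: 16 = 4^2; at 5: 5^2 = 25; next = 24
base 5: 24 = 4·5 + 4; at 6: 4·6 + 4 = 28; next = 27
base 6: 27 = 4·6 + 3; at 7: 4·7 + 3 = 31; next = 30
base 7: 30 = 4·7 + 2; at 8: 4·8 + 2 = 34; next = 33
base 8: 33 = 4·8 + 1; at 9: 4·9 + 1 = 37; next = 36
base 9: 36 = 4·9; at 10: 4·10 = 40; next = 39
base 10: 39 = 3·10 + 9; at 11: 3·11 + 9 = 42; next = 41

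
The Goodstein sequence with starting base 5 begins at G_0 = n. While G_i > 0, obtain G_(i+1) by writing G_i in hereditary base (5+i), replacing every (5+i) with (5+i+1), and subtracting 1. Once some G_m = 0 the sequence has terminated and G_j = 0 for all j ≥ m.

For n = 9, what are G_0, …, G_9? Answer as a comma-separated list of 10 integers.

step 0: 9 = 5 + 4; sub 6 for 5: 6 + 4; = 10; G_1 = 10−1 = 9
step 1: 9 = 6 + 3; sub 7 for 6: 7 + 3; = 10; G_2 = 10−1 = 9
step 2: 9 = 7 + 2; sub 8 for 7: 8 + 2; = 10; G_3 = 10−1 = 9
step 3: 9 = 8 + 1; sub 9 for 8: 9 + 1; = 10; G_4 = 10−1 = 9
step 4: 9 = 9; sub 10 for 9: 10; = 10; G_5 = 10−1 = 9
step 5: 9 = 9; sub 11 for 10: 9; = 9; G_6 = 9−1 = 8
step 6: 8 = 8; sub 12 for 11: 8; = 8; G_7 = 8−1 = 7
step 7: 7 = 7; sub 13 for 12: 7; = 7; G_8 = 7−1 = 6
step 8: 6 = 6; sub 14 for 13: 6; = 6; G_9 = 6−1 = 5

9, 9, 9, 9, 9, 9, 8, 7, 6, 5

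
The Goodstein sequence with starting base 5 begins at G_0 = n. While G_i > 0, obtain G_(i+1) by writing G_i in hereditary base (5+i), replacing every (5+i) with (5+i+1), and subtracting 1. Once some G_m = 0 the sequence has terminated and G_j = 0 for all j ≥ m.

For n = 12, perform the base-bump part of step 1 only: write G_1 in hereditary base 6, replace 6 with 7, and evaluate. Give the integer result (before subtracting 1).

15

i=0: 12 = 2·5 + 2 (b=5); 5→6: 2·6 + 2 = 14; 14−1 = 13
i=1: 13 = 2·6 + 1 (b=6); 6→7: 2·7 + 1 = 15; 15−1 = 14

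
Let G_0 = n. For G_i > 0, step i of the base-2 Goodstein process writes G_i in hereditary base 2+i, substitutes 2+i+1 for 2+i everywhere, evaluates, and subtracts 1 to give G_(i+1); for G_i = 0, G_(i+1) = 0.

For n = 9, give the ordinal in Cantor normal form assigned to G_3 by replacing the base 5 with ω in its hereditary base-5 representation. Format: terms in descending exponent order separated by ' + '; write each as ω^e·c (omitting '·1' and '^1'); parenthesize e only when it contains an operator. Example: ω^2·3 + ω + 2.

i=0: 9 = 2^(2 + 1) + 1 (b=2); 2→3: 3^(3 + 1) + 1 = 82; 82−1 = 81
i=1: 81 = 3^(3 + 1) (b=3); 3→4: 4^(4 + 1) = 1024; 1024−1 = 1023
i=2: 1023 = 3·4^4 + 3·4^3 + 3·4^2 + 3·4 + 3 (b=4); 4→5: 3·5^5 + 3·5^3 + 3·5^2 + 3·5 + 3 = 9843; 9843−1 = 9842

ω^ω·3 + ω^3·3 + ω^2·3 + ω·3 + 2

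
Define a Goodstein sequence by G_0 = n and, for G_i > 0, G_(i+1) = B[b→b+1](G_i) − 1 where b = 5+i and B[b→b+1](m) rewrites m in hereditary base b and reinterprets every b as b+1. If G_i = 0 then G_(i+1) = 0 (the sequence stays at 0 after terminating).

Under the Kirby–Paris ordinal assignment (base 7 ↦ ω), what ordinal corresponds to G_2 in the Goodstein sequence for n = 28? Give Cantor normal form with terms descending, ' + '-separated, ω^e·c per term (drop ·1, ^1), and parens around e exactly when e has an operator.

G_0=28  [base 5] 5^2 + 3  →[5↦6]→  6^2 + 3 = 39  −1 ⇒ G_1=38
G_1=38  [base 6] 6^2 + 2  →[6↦7]→  7^2 + 2 = 51  −1 ⇒ G_2=50
G_2=50  [base 7] 7^2 + 1  →[7↦8]→  8^2 + 1 = 65  −1 ⇒ G_3=64

ω^2 + 1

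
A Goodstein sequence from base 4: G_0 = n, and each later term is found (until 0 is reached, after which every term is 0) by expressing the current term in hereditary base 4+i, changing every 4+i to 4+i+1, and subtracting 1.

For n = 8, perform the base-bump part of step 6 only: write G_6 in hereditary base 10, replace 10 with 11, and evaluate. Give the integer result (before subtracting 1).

i=0: 8 = 2·4 (b=4); 4→5: 2·5 = 10; 10−1 = 9
i=1: 9 = 5 + 4 (b=5); 5→6: 6 + 4 = 10; 10−1 = 9
i=2: 9 = 6 + 3 (b=6); 6→7: 7 + 3 = 10; 10−1 = 9
i=3: 9 = 7 + 2 (b=7); 7→8: 8 + 2 = 10; 10−1 = 9
i=4: 9 = 8 + 1 (b=8); 8→9: 9 + 1 = 10; 10−1 = 9
i=5: 9 = 9 (b=9); 9→10: 10 = 10; 10−1 = 9

9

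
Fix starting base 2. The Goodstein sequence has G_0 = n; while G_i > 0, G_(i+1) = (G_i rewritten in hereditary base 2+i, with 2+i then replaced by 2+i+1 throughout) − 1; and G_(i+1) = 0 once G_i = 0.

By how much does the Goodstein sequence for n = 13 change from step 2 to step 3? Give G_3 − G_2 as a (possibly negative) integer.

14813

G_0 = 13. HB_2(13) = 2^(2 + 1) + 2^2 + 1. Bump = 109. G_1 = 108.
G_1 = 108. HB_3(108) = 3^(3 + 1) + 3^3. Bump = 1280. G_2 = 1279.
G_2 = 1279. HB_4(1279) = 4^(4 + 1) + 3·4^3 + 3·4^2 + 3·4 + 3. Bump = 16093. G_3 = 16092.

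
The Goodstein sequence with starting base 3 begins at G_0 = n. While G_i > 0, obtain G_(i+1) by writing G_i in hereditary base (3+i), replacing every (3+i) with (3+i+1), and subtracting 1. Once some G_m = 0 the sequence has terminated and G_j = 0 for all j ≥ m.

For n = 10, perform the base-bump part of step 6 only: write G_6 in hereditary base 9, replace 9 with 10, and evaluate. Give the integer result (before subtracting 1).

10 —HB3→ 3^2 + 1 —bump→ 4^2 + 1 = 17 —(−1)→ 16
16 —HB4→ 4^2 —bump→ 5^2 = 25 —(−1)→ 24
24 —HB5→ 4·5 + 4 —bump→ 4·6 + 4 = 28 —(−1)→ 27
27 —HB6→ 4·6 + 3 —bump→ 4·7 + 3 = 31 —(−1)→ 30
30 —HB7→ 4·7 + 2 —bump→ 4·8 + 2 = 34 —(−1)→ 33
33 —HB8→ 4·8 + 1 —bump→ 4·9 + 1 = 37 —(−1)→ 36
36 —HB9→ 4·9 —bump→ 4·10 = 40 —(−1)→ 39

40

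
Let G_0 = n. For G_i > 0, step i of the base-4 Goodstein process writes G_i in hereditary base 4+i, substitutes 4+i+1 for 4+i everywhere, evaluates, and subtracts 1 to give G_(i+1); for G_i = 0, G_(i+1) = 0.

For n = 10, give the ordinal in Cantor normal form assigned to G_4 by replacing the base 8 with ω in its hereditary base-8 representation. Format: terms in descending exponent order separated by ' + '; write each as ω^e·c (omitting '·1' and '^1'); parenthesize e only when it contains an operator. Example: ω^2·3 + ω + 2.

i=0: 10 = 2·4 + 2 (b=4); 4→5: 2·5 + 2 = 12; 12−1 = 11
i=1: 11 = 2·5 + 1 (b=5); 5→6: 2·6 + 1 = 13; 13−1 = 12
i=2: 12 = 2·6 (b=6); 6→7: 2·7 = 14; 14−1 = 13
i=3: 13 = 7 + 6 (b=7); 7→8: 8 + 6 = 14; 14−1 = 13
i=4: 13 = 8 + 5 (b=8); 8→9: 9 + 5 = 14; 14−1 = 13

ω + 5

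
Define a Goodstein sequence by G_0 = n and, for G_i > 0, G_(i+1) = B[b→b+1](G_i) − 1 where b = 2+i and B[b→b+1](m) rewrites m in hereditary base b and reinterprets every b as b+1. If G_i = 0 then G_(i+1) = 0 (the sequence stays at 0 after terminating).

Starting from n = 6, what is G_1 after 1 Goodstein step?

29

G_0=6  [base 2] 2^2 + 2  →[2↦3]→  3^3 + 3 = 30  −1 ⇒ G_1=29
G_1=29  [base 3] 3^3 + 2  →[3↦4]→  4^4 + 2 = 258  −1 ⇒ G_2=257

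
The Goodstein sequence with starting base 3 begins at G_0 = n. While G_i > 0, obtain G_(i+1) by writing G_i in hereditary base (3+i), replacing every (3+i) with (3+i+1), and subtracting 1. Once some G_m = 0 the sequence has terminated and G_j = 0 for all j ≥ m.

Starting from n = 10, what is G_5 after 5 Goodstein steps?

33

base 3: 10 = 3^2 + 1; at 4: 4^2 + 1 = 17; next = 16
base 4: 16 = 4^2; at 5: 5^2 = 25; next = 24
base 5: 24 = 4·5 + 4; at 6: 4·6 + 4 = 28; next = 27
base 6: 27 = 4·6 + 3; at 7: 4·7 + 3 = 31; next = 30
base 7: 30 = 4·7 + 2; at 8: 4·8 + 2 = 34; next = 33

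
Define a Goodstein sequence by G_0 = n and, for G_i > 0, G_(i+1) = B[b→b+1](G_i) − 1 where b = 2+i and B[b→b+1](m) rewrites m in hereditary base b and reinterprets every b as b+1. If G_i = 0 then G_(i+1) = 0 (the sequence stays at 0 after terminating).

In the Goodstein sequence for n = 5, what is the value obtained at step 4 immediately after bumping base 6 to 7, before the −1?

1198

G_0=5  [base 2] 2^2 + 1  →[2↦3]→  3^3 + 1 = 28  −1 ⇒ G_1=27
G_1=27  [base 3] 3^3  →[3↦4]→  4^4 = 256  −1 ⇒ G_2=255
G_2=255  [base 4] 3·4^3 + 3·4^2 + 3·4 + 3  →[4↦5]→  3·5^3 + 3·5^2 + 3·5 + 3 = 468  −1 ⇒ G_3=467
G_3=467  [base 5] 3·5^3 + 3·5^2 + 3·5 + 2  →[5↦6]→  3·6^3 + 3·6^2 + 3·6 + 2 = 776  −1 ⇒ G_4=775
G_4=775  [base 6] 3·6^3 + 3·6^2 + 3·6 + 1  →[6↦7]→  3·7^3 + 3·7^2 + 3·7 + 1 = 1198  −1 ⇒ G_5=1197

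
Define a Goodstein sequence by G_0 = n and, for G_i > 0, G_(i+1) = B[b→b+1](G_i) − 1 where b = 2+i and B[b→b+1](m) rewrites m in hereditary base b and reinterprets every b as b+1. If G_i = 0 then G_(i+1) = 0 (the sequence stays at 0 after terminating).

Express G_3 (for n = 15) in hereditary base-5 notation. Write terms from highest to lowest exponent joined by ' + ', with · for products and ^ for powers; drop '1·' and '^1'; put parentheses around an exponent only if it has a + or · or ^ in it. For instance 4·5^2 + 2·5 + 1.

step 0: 15 = 2^(2 + 1) + 2^2 + 2 + 1; sub 3 for 2: 3^(3 + 1) + 3^3 + 3 + 1; = 112; G_1 = 112−1 = 111
step 1: 111 = 3^(3 + 1) + 3^3 + 3; sub 4 for 3: 4^(4 + 1) + 4^4 + 4; = 1284; G_2 = 1284−1 = 1283
step 2: 1283 = 4^(4 + 1) + 4^4 + 3; sub 5 for 4: 5^(5 + 1) + 5^5 + 3; = 18753; G_3 = 18753−1 = 18752
step 3: 18752 = 5^(5 + 1) + 5^5 + 2; sub 6 for 5: 6^(6 + 1) + 6^6 + 2; = 326594; G_4 = 326594−1 = 326593

5^(5 + 1) + 5^5 + 2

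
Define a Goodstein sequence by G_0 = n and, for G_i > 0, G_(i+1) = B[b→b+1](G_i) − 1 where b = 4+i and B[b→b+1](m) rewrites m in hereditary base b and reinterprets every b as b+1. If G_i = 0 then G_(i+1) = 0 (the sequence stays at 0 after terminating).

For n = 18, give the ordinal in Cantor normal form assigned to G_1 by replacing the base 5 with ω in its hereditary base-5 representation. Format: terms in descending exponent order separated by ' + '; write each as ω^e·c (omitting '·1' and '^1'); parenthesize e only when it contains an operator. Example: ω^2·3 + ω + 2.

ω^2 + 1

18 —HB4→ 4^2 + 2 —bump→ 5^2 + 2 = 27 —(−1)→ 26
26 —HB5→ 5^2 + 1 —bump→ 6^2 + 1 = 37 —(−1)→ 36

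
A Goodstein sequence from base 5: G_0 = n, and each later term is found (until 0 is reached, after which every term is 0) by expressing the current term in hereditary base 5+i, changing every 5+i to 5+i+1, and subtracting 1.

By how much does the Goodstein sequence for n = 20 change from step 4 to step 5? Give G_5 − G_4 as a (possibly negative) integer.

(0) 20|_5 = 4·5 ↦ 4·6|_6 = 24 ⇒ 23
(1) 23|_6 = 3·6 + 5 ↦ 3·7 + 5|_7 = 26 ⇒ 25
(2) 25|_7 = 3·7 + 4 ↦ 3·8 + 4|_8 = 28 ⇒ 27
(3) 27|_8 = 3·8 + 3 ↦ 3·9 + 3|_9 = 30 ⇒ 29
(4) 29|_9 = 3·9 + 2 ↦ 3·10 + 2|_10 = 32 ⇒ 31

2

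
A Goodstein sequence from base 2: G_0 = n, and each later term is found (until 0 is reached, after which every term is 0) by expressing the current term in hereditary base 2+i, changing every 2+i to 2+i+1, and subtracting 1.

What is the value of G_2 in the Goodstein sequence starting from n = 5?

5 —HB2→ 2^2 + 1 —bump→ 3^3 + 1 = 28 —(−1)→ 27
27 —HB3→ 3^3 —bump→ 4^4 = 256 —(−1)→ 255

255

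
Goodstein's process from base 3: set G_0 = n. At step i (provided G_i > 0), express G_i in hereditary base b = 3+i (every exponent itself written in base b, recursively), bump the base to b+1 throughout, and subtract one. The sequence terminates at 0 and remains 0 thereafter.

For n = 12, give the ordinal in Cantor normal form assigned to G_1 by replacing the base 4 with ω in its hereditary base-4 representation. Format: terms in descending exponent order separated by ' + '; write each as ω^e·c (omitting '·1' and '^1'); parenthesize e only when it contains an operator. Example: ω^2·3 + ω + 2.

12 —HB3→ 3^2 + 3 —bump→ 4^2 + 4 = 20 —(−1)→ 19
19 —HB4→ 4^2 + 3 —bump→ 5^2 + 3 = 28 —(−1)→ 27

ω^2 + 3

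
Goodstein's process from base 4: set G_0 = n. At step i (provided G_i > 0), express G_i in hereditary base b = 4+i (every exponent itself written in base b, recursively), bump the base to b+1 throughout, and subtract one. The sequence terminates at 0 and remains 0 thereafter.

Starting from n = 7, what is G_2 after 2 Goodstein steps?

7

base 4: 7 = 4 + 3; at 5: 5 + 3 = 8; next = 7
base 5: 7 = 5 + 2; at 6: 6 + 2 = 8; next = 7
base 6: 7 = 6 + 1; at 7: 7 + 1 = 8; next = 7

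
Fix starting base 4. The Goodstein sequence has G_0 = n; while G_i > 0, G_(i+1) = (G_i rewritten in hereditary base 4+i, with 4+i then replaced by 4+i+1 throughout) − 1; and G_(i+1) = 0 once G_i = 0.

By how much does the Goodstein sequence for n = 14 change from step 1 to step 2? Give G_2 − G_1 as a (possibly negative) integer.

i=0: 14 = 3·4 + 2 (b=4); 4→5: 3·5 + 2 = 17; 17−1 = 16
i=1: 16 = 3·5 + 1 (b=5); 5→6: 3·6 + 1 = 19; 19−1 = 18

2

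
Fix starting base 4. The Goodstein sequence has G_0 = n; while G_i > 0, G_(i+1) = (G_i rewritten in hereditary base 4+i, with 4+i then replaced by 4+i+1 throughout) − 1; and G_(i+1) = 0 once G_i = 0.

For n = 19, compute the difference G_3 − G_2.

19 —HB4→ 4^2 + 3 —bump→ 5^2 + 3 = 28 —(−1)→ 27
27 —HB5→ 5^2 + 2 —bump→ 6^2 + 2 = 38 —(−1)→ 37
37 —HB6→ 6^2 + 1 —bump→ 7^2 + 1 = 50 —(−1)→ 49

12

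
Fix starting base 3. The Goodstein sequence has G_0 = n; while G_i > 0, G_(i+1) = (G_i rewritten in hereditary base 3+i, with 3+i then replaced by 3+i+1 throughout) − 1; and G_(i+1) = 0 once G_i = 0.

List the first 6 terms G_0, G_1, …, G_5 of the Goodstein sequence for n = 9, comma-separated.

i=0: 9 = 3^2 (b=3); 3→4: 4^2 = 16; 16−1 = 15
i=1: 15 = 3·4 + 3 (b=4); 4→5: 3·5 + 3 = 18; 18−1 = 17
i=2: 17 = 3·5 + 2 (b=5); 5→6: 3·6 + 2 = 20; 20−1 = 19
i=3: 19 = 3·6 + 1 (b=6); 6→7: 3·7 + 1 = 22; 22−1 = 21
i=4: 21 = 3·7 (b=7); 7→8: 3·8 = 24; 24−1 = 23

9, 15, 17, 19, 21, 23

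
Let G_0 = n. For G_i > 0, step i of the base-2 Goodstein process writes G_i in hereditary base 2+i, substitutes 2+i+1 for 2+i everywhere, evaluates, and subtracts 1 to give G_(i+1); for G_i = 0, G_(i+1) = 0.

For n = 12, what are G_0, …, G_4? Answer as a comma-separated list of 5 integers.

12, 107, 1065, 15685, 280019

step 0: 12 = 2^(2 + 1) + 2^2; sub 3 for 2: 3^(3 + 1) + 3^3; = 108; G_1 = 108−1 = 107
step 1: 107 = 3^(3 + 1) + 2·3^2 + 2·3 + 2; sub 4 for 3: 4^(4 + 1) + 2·4^2 + 2·4 + 2; = 1066; G_2 = 1066−1 = 1065
step 2: 1065 = 4^(4 + 1) + 2·4^2 + 2·4 + 1; sub 5 for 4: 5^(5 + 1) + 2·5^2 + 2·5 + 1; = 15686; G_3 = 15686−1 = 15685
step 3: 15685 = 5^(5 + 1) + 2·5^2 + 2·5; sub 6 for 5: 6^(6 + 1) + 2·6^2 + 2·6; = 280020; G_4 = 280020−1 = 280019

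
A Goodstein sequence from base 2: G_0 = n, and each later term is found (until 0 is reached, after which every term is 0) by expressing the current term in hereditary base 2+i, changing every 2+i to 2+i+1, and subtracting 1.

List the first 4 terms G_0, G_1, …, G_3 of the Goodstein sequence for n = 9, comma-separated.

step 0: 9 = 2^(2 + 1) + 1; sub 3 for 2: 3^(3 + 1) + 1; = 82; G_1 = 82−1 = 81
step 1: 81 = 3^(3 + 1); sub 4 for 3: 4^(4 + 1); = 1024; G_2 = 1024−1 = 1023
step 2: 1023 = 3·4^4 + 3·4^3 + 3·4^2 + 3·4 + 3; sub 5 for 4: 3·5^5 + 3·5^3 + 3·5^2 + 3·5 + 3; = 9843; G_3 = 9843−1 = 9842

9, 81, 1023, 9842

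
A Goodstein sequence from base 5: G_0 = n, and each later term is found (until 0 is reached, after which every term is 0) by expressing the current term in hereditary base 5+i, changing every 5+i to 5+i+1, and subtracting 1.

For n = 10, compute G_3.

11

step 0: 10 = 2·5; sub 6 for 5: 2·6; = 12; G_1 = 12−1 = 11
step 1: 11 = 6 + 5; sub 7 for 6: 7 + 5; = 12; G_2 = 12−1 = 11
step 2: 11 = 7 + 4; sub 8 for 7: 8 + 4; = 12; G_3 = 12−1 = 11
step 3: 11 = 8 + 3; sub 9 for 8: 9 + 3; = 12; G_4 = 12−1 = 11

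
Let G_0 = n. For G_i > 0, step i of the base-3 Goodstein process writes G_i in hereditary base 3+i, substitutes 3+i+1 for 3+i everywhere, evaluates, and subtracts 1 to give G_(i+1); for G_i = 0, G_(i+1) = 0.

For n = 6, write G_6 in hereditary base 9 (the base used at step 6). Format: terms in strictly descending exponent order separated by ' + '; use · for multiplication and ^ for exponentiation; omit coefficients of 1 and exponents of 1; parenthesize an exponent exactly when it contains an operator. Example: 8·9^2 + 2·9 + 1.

base 3: 6 = 2·3; at 4: 2·4 = 8; next = 7
base 4: 7 = 4 + 3; at 5: 5 + 3 = 8; next = 7
base 5: 7 = 5 + 2; at 6: 6 + 2 = 8; next = 7
base 6: 7 = 6 + 1; at 7: 7 + 1 = 8; next = 7
base 7: 7 = 7; at 8: 8 = 8; next = 7
base 8: 7 = 7; at 9: 7 = 7; next = 6
base 9: 6 = 6; at 10: 6 = 6; next = 5

6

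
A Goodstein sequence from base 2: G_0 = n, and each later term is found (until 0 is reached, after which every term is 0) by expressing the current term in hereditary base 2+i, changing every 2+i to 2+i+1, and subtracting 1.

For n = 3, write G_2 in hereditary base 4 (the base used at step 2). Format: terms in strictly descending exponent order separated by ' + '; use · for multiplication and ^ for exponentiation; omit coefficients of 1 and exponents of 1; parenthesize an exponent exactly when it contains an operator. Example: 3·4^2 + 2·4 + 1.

G_0 = 3. HB_2(3) = 2 + 1. Bump = 4. G_1 = 3.
G_1 = 3. HB_3(3) = 3. Bump = 4. G_2 = 3.
G_2 = 3. HB_4(3) = 3. Bump = 3. G_3 = 2.

3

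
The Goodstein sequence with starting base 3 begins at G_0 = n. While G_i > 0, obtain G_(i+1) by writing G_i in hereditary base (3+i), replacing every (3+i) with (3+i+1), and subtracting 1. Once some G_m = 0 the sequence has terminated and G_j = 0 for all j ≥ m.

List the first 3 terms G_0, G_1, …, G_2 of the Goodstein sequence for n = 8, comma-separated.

8, 9, 10

base 3: 8 = 2·3 + 2; at 4: 2·4 + 2 = 10; next = 9
base 4: 9 = 2·4 + 1; at 5: 2·5 + 1 = 11; next = 10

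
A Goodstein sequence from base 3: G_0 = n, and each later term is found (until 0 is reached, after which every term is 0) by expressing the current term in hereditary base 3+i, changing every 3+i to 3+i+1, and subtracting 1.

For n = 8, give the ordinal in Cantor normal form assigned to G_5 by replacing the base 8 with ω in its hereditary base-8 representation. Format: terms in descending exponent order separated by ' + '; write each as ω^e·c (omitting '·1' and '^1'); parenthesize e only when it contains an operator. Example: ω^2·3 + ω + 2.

base 3: 8 = 2·3 + 2; at 4: 2·4 + 2 = 10; next = 9
base 4: 9 = 2·4 + 1; at 5: 2·5 + 1 = 11; next = 10
base 5: 10 = 2·5; at 6: 2·6 = 12; next = 11
base 6: 11 = 6 + 5; at 7: 7 + 5 = 12; next = 11
base 7: 11 = 7 + 4; at 8: 8 + 4 = 12; next = 11

ω + 3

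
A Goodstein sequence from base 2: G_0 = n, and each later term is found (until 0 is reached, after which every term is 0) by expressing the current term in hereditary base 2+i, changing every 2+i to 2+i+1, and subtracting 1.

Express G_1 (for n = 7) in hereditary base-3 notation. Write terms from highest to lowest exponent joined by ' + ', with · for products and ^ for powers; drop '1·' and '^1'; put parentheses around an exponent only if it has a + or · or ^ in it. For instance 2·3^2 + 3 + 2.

3^3 + 3

step 0: 7 = 2^2 + 2 + 1; sub 3 for 2: 3^3 + 3 + 1; = 31; G_1 = 31−1 = 30
step 1: 30 = 3^3 + 3; sub 4 for 3: 4^4 + 4; = 260; G_2 = 260−1 = 259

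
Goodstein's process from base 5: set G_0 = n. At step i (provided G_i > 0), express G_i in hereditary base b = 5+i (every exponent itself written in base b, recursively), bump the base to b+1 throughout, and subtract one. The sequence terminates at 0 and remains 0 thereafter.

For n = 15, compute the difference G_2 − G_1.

15 —HB5→ 3·5 —bump→ 3·6 = 18 —(−1)→ 17
17 —HB6→ 2·6 + 5 —bump→ 2·7 + 5 = 19 —(−1)→ 18

1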